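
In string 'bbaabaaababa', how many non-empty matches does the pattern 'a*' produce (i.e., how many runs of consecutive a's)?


Pattern 'a*' matches zero or more a's. We want non-empty runs of consecutive a's.
String: 'bbaabaaababa'
Walking through the string to find runs of a's:
  Run 1: positions 2-3 -> 'aa'
  Run 2: positions 5-7 -> 'aaa'
  Run 3: positions 9-9 -> 'a'
  Run 4: positions 11-11 -> 'a'
Non-empty runs found: ['aa', 'aaa', 'a', 'a']
Count: 4

4


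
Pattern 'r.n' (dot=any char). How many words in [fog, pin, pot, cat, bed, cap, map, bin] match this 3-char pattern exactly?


Pattern 'r.n' means: starts with 'r', any single char, ends with 'n'.
Checking each word (must be exactly 3 chars):
  'fog' (len=3): no
  'pin' (len=3): no
  'pot' (len=3): no
  'cat' (len=3): no
  'bed' (len=3): no
  'cap' (len=3): no
  'map' (len=3): no
  'bin' (len=3): no
Matching words: []
Total: 0

0


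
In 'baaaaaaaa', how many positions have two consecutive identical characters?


Looking for consecutive identical characters in 'baaaaaaaa':
  pos 0-1: 'b' vs 'a' -> different
  pos 1-2: 'a' vs 'a' -> MATCH ('aa')
  pos 2-3: 'a' vs 'a' -> MATCH ('aa')
  pos 3-4: 'a' vs 'a' -> MATCH ('aa')
  pos 4-5: 'a' vs 'a' -> MATCH ('aa')
  pos 5-6: 'a' vs 'a' -> MATCH ('aa')
  pos 6-7: 'a' vs 'a' -> MATCH ('aa')
  pos 7-8: 'a' vs 'a' -> MATCH ('aa')
Consecutive identical pairs: ['aa', 'aa', 'aa', 'aa', 'aa', 'aa', 'aa']
Count: 7

7


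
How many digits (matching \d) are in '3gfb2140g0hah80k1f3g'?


\d matches any digit 0-9.
Scanning '3gfb2140g0hah80k1f3g':
  pos 0: '3' -> DIGIT
  pos 4: '2' -> DIGIT
  pos 5: '1' -> DIGIT
  pos 6: '4' -> DIGIT
  pos 7: '0' -> DIGIT
  pos 9: '0' -> DIGIT
  pos 13: '8' -> DIGIT
  pos 14: '0' -> DIGIT
  pos 16: '1' -> DIGIT
  pos 18: '3' -> DIGIT
Digits found: ['3', '2', '1', '4', '0', '0', '8', '0', '1', '3']
Total: 10

10


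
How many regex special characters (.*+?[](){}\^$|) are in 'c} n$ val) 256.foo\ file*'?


Regex special characters are: . * + ? [ ] ( ) { } \ ^ $ |
Scanning 'c} n$ val) 256.foo\ file*':
  pos 1: '}' -> SPECIAL
  pos 4: '$' -> SPECIAL
  pos 9: ')' -> SPECIAL
  pos 14: '.' -> SPECIAL
  pos 18: '\' -> SPECIAL
  pos 24: '*' -> SPECIAL
Special chars found: ['}', '$', ')', '.', '\\', '*']
Total: 6

6


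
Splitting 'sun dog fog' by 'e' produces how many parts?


Splitting by 'e' breaks the string at each occurrence of the separator.
Text: 'sun dog fog'
Parts after split:
  Part 1: 'sun dog fog'
Total parts: 1

1


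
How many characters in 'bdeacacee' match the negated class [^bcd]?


Negated class [^bcd] matches any char NOT in {b, c, d}
Scanning 'bdeacacee':
  pos 0: 'b' -> no (excluded)
  pos 1: 'd' -> no (excluded)
  pos 2: 'e' -> MATCH
  pos 3: 'a' -> MATCH
  pos 4: 'c' -> no (excluded)
  pos 5: 'a' -> MATCH
  pos 6: 'c' -> no (excluded)
  pos 7: 'e' -> MATCH
  pos 8: 'e' -> MATCH
Total matches: 5

5


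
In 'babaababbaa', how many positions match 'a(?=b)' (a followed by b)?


Lookahead 'a(?=b)' matches 'a' only when followed by 'b'.
String: 'babaababbaa'
Checking each position where char is 'a':
  pos 1: 'a' -> MATCH (next='b')
  pos 3: 'a' -> no (next='a')
  pos 4: 'a' -> MATCH (next='b')
  pos 6: 'a' -> MATCH (next='b')
  pos 9: 'a' -> no (next='a')
Matching positions: [1, 4, 6]
Count: 3

3


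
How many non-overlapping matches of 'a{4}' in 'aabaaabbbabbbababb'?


Pattern 'a{4}' matches exactly 4 consecutive a's (greedy, non-overlapping).
String: 'aabaaabbbabbbababb'
Scanning for runs of a's:
  Run at pos 0: 'aa' (length 2) -> 0 match(es)
  Run at pos 3: 'aaa' (length 3) -> 0 match(es)
  Run at pos 9: 'a' (length 1) -> 0 match(es)
  Run at pos 13: 'a' (length 1) -> 0 match(es)
  Run at pos 15: 'a' (length 1) -> 0 match(es)
Matches found: []
Total: 0

0


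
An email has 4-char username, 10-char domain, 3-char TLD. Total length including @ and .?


An email address has format: username@domain.tld
Username length: 4
'@' character: 1
Domain length: 10
'.' character: 1
TLD length: 3
Total = 4 + 1 + 10 + 1 + 3 = 19

19


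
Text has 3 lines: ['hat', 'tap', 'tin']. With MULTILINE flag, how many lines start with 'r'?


With MULTILINE flag, ^ matches the start of each line.
Lines: ['hat', 'tap', 'tin']
Checking which lines start with 'r':
  Line 1: 'hat' -> no
  Line 2: 'tap' -> no
  Line 3: 'tin' -> no
Matching lines: []
Count: 0

0


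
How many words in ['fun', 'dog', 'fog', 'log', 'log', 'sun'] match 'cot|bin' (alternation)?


Alternation 'cot|bin' matches either 'cot' or 'bin'.
Checking each word:
  'fun' -> no
  'dog' -> no
  'fog' -> no
  'log' -> no
  'log' -> no
  'sun' -> no
Matches: []
Count: 0

0


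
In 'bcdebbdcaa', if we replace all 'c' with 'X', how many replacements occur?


re.sub('c', 'X', text) replaces every occurrence of 'c' with 'X'.
Text: 'bcdebbdcaa'
Scanning for 'c':
  pos 1: 'c' -> replacement #1
  pos 7: 'c' -> replacement #2
Total replacements: 2

2


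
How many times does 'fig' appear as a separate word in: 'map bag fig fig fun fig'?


Scanning each word for exact match 'fig':
  Word 1: 'map' -> no
  Word 2: 'bag' -> no
  Word 3: 'fig' -> MATCH
  Word 4: 'fig' -> MATCH
  Word 5: 'fun' -> no
  Word 6: 'fig' -> MATCH
Total matches: 3

3


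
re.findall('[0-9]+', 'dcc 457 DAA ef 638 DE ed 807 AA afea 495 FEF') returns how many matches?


Pattern '[0-9]+' finds one or more digits.
Text: 'dcc 457 DAA ef 638 DE ed 807 AA afea 495 FEF'
Scanning for matches:
  Match 1: '457'
  Match 2: '638'
  Match 3: '807'
  Match 4: '495'
Total matches: 4

4


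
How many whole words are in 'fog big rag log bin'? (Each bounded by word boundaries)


Word boundaries (\b) mark the start/end of each word.
Text: 'fog big rag log bin'
Splitting by whitespace:
  Word 1: 'fog'
  Word 2: 'big'
  Word 3: 'rag'
  Word 4: 'log'
  Word 5: 'bin'
Total whole words: 5

5


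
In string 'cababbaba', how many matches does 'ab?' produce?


Pattern 'ab?' matches 'a' optionally followed by 'b'.
String: 'cababbaba'
Scanning left to right for 'a' then checking next char:
  Match 1: 'ab' (a followed by b)
  Match 2: 'ab' (a followed by b)
  Match 3: 'ab' (a followed by b)
  Match 4: 'a' (a not followed by b)
Total matches: 4

4


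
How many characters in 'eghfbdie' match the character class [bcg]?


Character class [bcg] matches any of: {b, c, g}
Scanning string 'eghfbdie' character by character:
  pos 0: 'e' -> no
  pos 1: 'g' -> MATCH
  pos 2: 'h' -> no
  pos 3: 'f' -> no
  pos 4: 'b' -> MATCH
  pos 5: 'd' -> no
  pos 6: 'i' -> no
  pos 7: 'e' -> no
Total matches: 2

2


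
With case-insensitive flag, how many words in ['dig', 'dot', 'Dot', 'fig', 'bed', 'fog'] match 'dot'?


Case-insensitive matching: compare each word's lowercase form to 'dot'.
  'dig' -> lower='dig' -> no
  'dot' -> lower='dot' -> MATCH
  'Dot' -> lower='dot' -> MATCH
  'fig' -> lower='fig' -> no
  'bed' -> lower='bed' -> no
  'fog' -> lower='fog' -> no
Matches: ['dot', 'Dot']
Count: 2

2


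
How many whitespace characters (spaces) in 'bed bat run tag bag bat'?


\s matches whitespace characters (spaces, tabs, etc.).
Text: 'bed bat run tag bag bat'
This text has 6 words separated by spaces.
Number of spaces = number of words - 1 = 6 - 1 = 5

5


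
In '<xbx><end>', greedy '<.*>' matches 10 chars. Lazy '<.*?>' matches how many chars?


Greedy '<.*>' tries to match as MUCH as possible.
Lazy '<.*?>' tries to match as LITTLE as possible.

String: '<xbx><end>'
Greedy '<.*>' starts at first '<' and extends to the LAST '>': '<xbx><end>' (10 chars)
Lazy '<.*?>' starts at first '<' and stops at the FIRST '>': '<xbx>' (5 chars)

5


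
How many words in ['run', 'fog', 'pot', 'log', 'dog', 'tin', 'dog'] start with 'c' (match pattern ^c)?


Pattern ^c anchors to start of word. Check which words begin with 'c':
  'run' -> no
  'fog' -> no
  'pot' -> no
  'log' -> no
  'dog' -> no
  'tin' -> no
  'dog' -> no
Matching words: []
Count: 0

0


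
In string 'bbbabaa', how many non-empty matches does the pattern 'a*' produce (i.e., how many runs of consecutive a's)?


Pattern 'a*' matches zero or more a's. We want non-empty runs of consecutive a's.
String: 'bbbabaa'
Walking through the string to find runs of a's:
  Run 1: positions 3-3 -> 'a'
  Run 2: positions 5-6 -> 'aa'
Non-empty runs found: ['a', 'aa']
Count: 2

2


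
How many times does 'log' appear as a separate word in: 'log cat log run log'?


Scanning each word for exact match 'log':
  Word 1: 'log' -> MATCH
  Word 2: 'cat' -> no
  Word 3: 'log' -> MATCH
  Word 4: 'run' -> no
  Word 5: 'log' -> MATCH
Total matches: 3

3


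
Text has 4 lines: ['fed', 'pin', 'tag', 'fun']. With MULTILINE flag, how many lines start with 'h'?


With MULTILINE flag, ^ matches the start of each line.
Lines: ['fed', 'pin', 'tag', 'fun']
Checking which lines start with 'h':
  Line 1: 'fed' -> no
  Line 2: 'pin' -> no
  Line 3: 'tag' -> no
  Line 4: 'fun' -> no
Matching lines: []
Count: 0

0


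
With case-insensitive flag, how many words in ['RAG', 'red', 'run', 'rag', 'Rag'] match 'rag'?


Case-insensitive matching: compare each word's lowercase form to 'rag'.
  'RAG' -> lower='rag' -> MATCH
  'red' -> lower='red' -> no
  'run' -> lower='run' -> no
  'rag' -> lower='rag' -> MATCH
  'Rag' -> lower='rag' -> MATCH
Matches: ['RAG', 'rag', 'Rag']
Count: 3

3


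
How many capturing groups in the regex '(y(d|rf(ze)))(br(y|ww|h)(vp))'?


To count capturing groups, count each '(' that starts a group.
Pattern: '(y(d|rf(ze)))(br(y|ww|h)(vp))'
Walking through the pattern:
  Position 0: '(' -> group #1
  Position 2: '(' -> group #2
  Position 7: '(' -> group #3
  Position 13: '(' -> group #4
  Position 16: '(' -> group #5
  Position 24: '(' -> group #6
Total capturing groups: 6

6


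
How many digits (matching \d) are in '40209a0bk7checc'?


\d matches any digit 0-9.
Scanning '40209a0bk7checc':
  pos 0: '4' -> DIGIT
  pos 1: '0' -> DIGIT
  pos 2: '2' -> DIGIT
  pos 3: '0' -> DIGIT
  pos 4: '9' -> DIGIT
  pos 6: '0' -> DIGIT
  pos 9: '7' -> DIGIT
Digits found: ['4', '0', '2', '0', '9', '0', '7']
Total: 7

7


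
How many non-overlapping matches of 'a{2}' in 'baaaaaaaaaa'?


Pattern 'a{2}' matches exactly 2 consecutive a's (greedy, non-overlapping).
String: 'baaaaaaaaaa'
Scanning for runs of a's:
  Run at pos 1: 'aaaaaaaaaa' (length 10) -> 5 match(es)
Matches found: ['aa', 'aa', 'aa', 'aa', 'aa']
Total: 5

5


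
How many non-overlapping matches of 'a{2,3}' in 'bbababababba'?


Pattern 'a{2,3}' matches between 2 and 3 consecutive a's (greedy).
String: 'bbababababba'
Finding runs of a's and applying greedy matching:
  Run at pos 2: 'a' (length 1)
  Run at pos 4: 'a' (length 1)
  Run at pos 6: 'a' (length 1)
  Run at pos 8: 'a' (length 1)
  Run at pos 11: 'a' (length 1)
Matches: []
Count: 0

0


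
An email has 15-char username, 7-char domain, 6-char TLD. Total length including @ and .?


An email address has format: username@domain.tld
Username length: 15
'@' character: 1
Domain length: 7
'.' character: 1
TLD length: 6
Total = 15 + 1 + 7 + 1 + 6 = 30

30


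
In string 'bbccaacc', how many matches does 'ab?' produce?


Pattern 'ab?' matches 'a' optionally followed by 'b'.
String: 'bbccaacc'
Scanning left to right for 'a' then checking next char:
  Match 1: 'a' (a not followed by b)
  Match 2: 'a' (a not followed by b)
Total matches: 2

2


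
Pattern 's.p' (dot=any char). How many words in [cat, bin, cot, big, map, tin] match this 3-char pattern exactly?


Pattern 's.p' means: starts with 's', any single char, ends with 'p'.
Checking each word (must be exactly 3 chars):
  'cat' (len=3): no
  'bin' (len=3): no
  'cot' (len=3): no
  'big' (len=3): no
  'map' (len=3): no
  'tin' (len=3): no
Matching words: []
Total: 0

0


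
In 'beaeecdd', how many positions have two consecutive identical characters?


Looking for consecutive identical characters in 'beaeecdd':
  pos 0-1: 'b' vs 'e' -> different
  pos 1-2: 'e' vs 'a' -> different
  pos 2-3: 'a' vs 'e' -> different
  pos 3-4: 'e' vs 'e' -> MATCH ('ee')
  pos 4-5: 'e' vs 'c' -> different
  pos 5-6: 'c' vs 'd' -> different
  pos 6-7: 'd' vs 'd' -> MATCH ('dd')
Consecutive identical pairs: ['ee', 'dd']
Count: 2

2


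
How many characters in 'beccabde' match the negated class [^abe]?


Negated class [^abe] matches any char NOT in {a, b, e}
Scanning 'beccabde':
  pos 0: 'b' -> no (excluded)
  pos 1: 'e' -> no (excluded)
  pos 2: 'c' -> MATCH
  pos 3: 'c' -> MATCH
  pos 4: 'a' -> no (excluded)
  pos 5: 'b' -> no (excluded)
  pos 6: 'd' -> MATCH
  pos 7: 'e' -> no (excluded)
Total matches: 3

3


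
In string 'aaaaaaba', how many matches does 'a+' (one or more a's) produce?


Pattern 'a+' matches one or more consecutive a's.
String: 'aaaaaaba'
Scanning for runs of a:
  Match 1: 'aaaaaa' (length 6)
  Match 2: 'a' (length 1)
Total matches: 2

2


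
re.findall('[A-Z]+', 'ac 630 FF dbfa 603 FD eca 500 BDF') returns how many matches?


Pattern '[A-Z]+' finds one or more uppercase letters.
Text: 'ac 630 FF dbfa 603 FD eca 500 BDF'
Scanning for matches:
  Match 1: 'FF'
  Match 2: 'FD'
  Match 3: 'BDF'
Total matches: 3

3


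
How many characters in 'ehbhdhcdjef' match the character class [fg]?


Character class [fg] matches any of: {f, g}
Scanning string 'ehbhdhcdjef' character by character:
  pos 0: 'e' -> no
  pos 1: 'h' -> no
  pos 2: 'b' -> no
  pos 3: 'h' -> no
  pos 4: 'd' -> no
  pos 5: 'h' -> no
  pos 6: 'c' -> no
  pos 7: 'd' -> no
  pos 8: 'j' -> no
  pos 9: 'e' -> no
  pos 10: 'f' -> MATCH
Total matches: 1

1


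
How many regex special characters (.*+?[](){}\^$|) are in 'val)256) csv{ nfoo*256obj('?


Regex special characters are: . * + ? [ ] ( ) { } \ ^ $ |
Scanning 'val)256) csv{ nfoo*256obj(':
  pos 3: ')' -> SPECIAL
  pos 7: ')' -> SPECIAL
  pos 12: '{' -> SPECIAL
  pos 18: '*' -> SPECIAL
  pos 25: '(' -> SPECIAL
Special chars found: [')', ')', '{', '*', '(']
Total: 5

5


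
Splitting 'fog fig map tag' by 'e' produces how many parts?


Splitting by 'e' breaks the string at each occurrence of the separator.
Text: 'fog fig map tag'
Parts after split:
  Part 1: 'fog fig map tag'
Total parts: 1

1


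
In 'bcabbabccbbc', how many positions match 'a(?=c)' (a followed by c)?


Lookahead 'a(?=c)' matches 'a' only when followed by 'c'.
String: 'bcabbabccbbc'
Checking each position where char is 'a':
  pos 2: 'a' -> no (next='b')
  pos 5: 'a' -> no (next='b')
Matching positions: []
Count: 0

0


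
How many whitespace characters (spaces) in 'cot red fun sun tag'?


\s matches whitespace characters (spaces, tabs, etc.).
Text: 'cot red fun sun tag'
This text has 5 words separated by spaces.
Number of spaces = number of words - 1 = 5 - 1 = 4

4


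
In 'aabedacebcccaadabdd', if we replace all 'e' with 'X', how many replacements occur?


re.sub('e', 'X', text) replaces every occurrence of 'e' with 'X'.
Text: 'aabedacebcccaadabdd'
Scanning for 'e':
  pos 3: 'e' -> replacement #1
  pos 7: 'e' -> replacement #2
Total replacements: 2

2


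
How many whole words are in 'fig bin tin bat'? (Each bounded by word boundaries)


Word boundaries (\b) mark the start/end of each word.
Text: 'fig bin tin bat'
Splitting by whitespace:
  Word 1: 'fig'
  Word 2: 'bin'
  Word 3: 'tin'
  Word 4: 'bat'
Total whole words: 4

4


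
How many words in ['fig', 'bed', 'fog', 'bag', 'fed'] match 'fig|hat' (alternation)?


Alternation 'fig|hat' matches either 'fig' or 'hat'.
Checking each word:
  'fig' -> MATCH
  'bed' -> no
  'fog' -> no
  'bag' -> no
  'fed' -> no
Matches: ['fig']
Count: 1

1


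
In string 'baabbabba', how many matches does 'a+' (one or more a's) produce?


Pattern 'a+' matches one or more consecutive a's.
String: 'baabbabba'
Scanning for runs of a:
  Match 1: 'aa' (length 2)
  Match 2: 'a' (length 1)
  Match 3: 'a' (length 1)
Total matches: 3

3


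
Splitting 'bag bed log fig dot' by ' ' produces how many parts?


Splitting by ' ' breaks the string at each occurrence of the separator.
Text: 'bag bed log fig dot'
Parts after split:
  Part 1: 'bag'
  Part 2: 'bed'
  Part 3: 'log'
  Part 4: 'fig'
  Part 5: 'dot'
Total parts: 5

5


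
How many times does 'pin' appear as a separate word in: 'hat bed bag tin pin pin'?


Scanning each word for exact match 'pin':
  Word 1: 'hat' -> no
  Word 2: 'bed' -> no
  Word 3: 'bag' -> no
  Word 4: 'tin' -> no
  Word 5: 'pin' -> MATCH
  Word 6: 'pin' -> MATCH
Total matches: 2

2


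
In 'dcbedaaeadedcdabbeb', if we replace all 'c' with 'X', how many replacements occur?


re.sub('c', 'X', text) replaces every occurrence of 'c' with 'X'.
Text: 'dcbedaaeadedcdabbeb'
Scanning for 'c':
  pos 1: 'c' -> replacement #1
  pos 12: 'c' -> replacement #2
Total replacements: 2

2


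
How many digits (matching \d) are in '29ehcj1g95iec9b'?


\d matches any digit 0-9.
Scanning '29ehcj1g95iec9b':
  pos 0: '2' -> DIGIT
  pos 1: '9' -> DIGIT
  pos 6: '1' -> DIGIT
  pos 8: '9' -> DIGIT
  pos 9: '5' -> DIGIT
  pos 13: '9' -> DIGIT
Digits found: ['2', '9', '1', '9', '5', '9']
Total: 6

6


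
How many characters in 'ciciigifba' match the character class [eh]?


Character class [eh] matches any of: {e, h}
Scanning string 'ciciigifba' character by character:
  pos 0: 'c' -> no
  pos 1: 'i' -> no
  pos 2: 'c' -> no
  pos 3: 'i' -> no
  pos 4: 'i' -> no
  pos 5: 'g' -> no
  pos 6: 'i' -> no
  pos 7: 'f' -> no
  pos 8: 'b' -> no
  pos 9: 'a' -> no
Total matches: 0

0


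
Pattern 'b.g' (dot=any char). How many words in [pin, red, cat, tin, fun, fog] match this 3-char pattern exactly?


Pattern 'b.g' means: starts with 'b', any single char, ends with 'g'.
Checking each word (must be exactly 3 chars):
  'pin' (len=3): no
  'red' (len=3): no
  'cat' (len=3): no
  'tin' (len=3): no
  'fun' (len=3): no
  'fog' (len=3): no
Matching words: []
Total: 0

0


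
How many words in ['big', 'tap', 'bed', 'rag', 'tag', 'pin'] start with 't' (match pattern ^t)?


Pattern ^t anchors to start of word. Check which words begin with 't':
  'big' -> no
  'tap' -> MATCH (starts with 't')
  'bed' -> no
  'rag' -> no
  'tag' -> MATCH (starts with 't')
  'pin' -> no
Matching words: ['tap', 'tag']
Count: 2

2


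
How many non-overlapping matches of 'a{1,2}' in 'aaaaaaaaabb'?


Pattern 'a{1,2}' matches between 1 and 2 consecutive a's (greedy).
String: 'aaaaaaaaabb'
Finding runs of a's and applying greedy matching:
  Run at pos 0: 'aaaaaaaaa' (length 9)
Matches: ['aa', 'aa', 'aa', 'aa', 'a']
Count: 5

5


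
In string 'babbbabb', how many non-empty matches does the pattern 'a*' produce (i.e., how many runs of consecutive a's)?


Pattern 'a*' matches zero or more a's. We want non-empty runs of consecutive a's.
String: 'babbbabb'
Walking through the string to find runs of a's:
  Run 1: positions 1-1 -> 'a'
  Run 2: positions 5-5 -> 'a'
Non-empty runs found: ['a', 'a']
Count: 2

2


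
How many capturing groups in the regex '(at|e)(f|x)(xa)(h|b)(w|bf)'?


To count capturing groups, count each '(' that starts a group.
Pattern: '(at|e)(f|x)(xa)(h|b)(w|bf)'
Walking through the pattern:
  Position 0: '(' -> group #1
  Position 6: '(' -> group #2
  Position 11: '(' -> group #3
  Position 15: '(' -> group #4
  Position 20: '(' -> group #5
Total capturing groups: 5

5


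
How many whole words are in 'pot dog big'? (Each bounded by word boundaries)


Word boundaries (\b) mark the start/end of each word.
Text: 'pot dog big'
Splitting by whitespace:
  Word 1: 'pot'
  Word 2: 'dog'
  Word 3: 'big'
Total whole words: 3

3


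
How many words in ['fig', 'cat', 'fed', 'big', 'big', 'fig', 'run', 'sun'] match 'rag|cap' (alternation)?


Alternation 'rag|cap' matches either 'rag' or 'cap'.
Checking each word:
  'fig' -> no
  'cat' -> no
  'fed' -> no
  'big' -> no
  'big' -> no
  'fig' -> no
  'run' -> no
  'sun' -> no
Matches: []
Count: 0

0


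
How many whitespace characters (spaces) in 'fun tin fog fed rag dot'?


\s matches whitespace characters (spaces, tabs, etc.).
Text: 'fun tin fog fed rag dot'
This text has 6 words separated by spaces.
Number of spaces = number of words - 1 = 6 - 1 = 5

5


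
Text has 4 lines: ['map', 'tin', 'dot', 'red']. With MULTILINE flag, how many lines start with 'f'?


With MULTILINE flag, ^ matches the start of each line.
Lines: ['map', 'tin', 'dot', 'red']
Checking which lines start with 'f':
  Line 1: 'map' -> no
  Line 2: 'tin' -> no
  Line 3: 'dot' -> no
  Line 4: 'red' -> no
Matching lines: []
Count: 0

0


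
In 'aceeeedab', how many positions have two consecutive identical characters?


Looking for consecutive identical characters in 'aceeeedab':
  pos 0-1: 'a' vs 'c' -> different
  pos 1-2: 'c' vs 'e' -> different
  pos 2-3: 'e' vs 'e' -> MATCH ('ee')
  pos 3-4: 'e' vs 'e' -> MATCH ('ee')
  pos 4-5: 'e' vs 'e' -> MATCH ('ee')
  pos 5-6: 'e' vs 'd' -> different
  pos 6-7: 'd' vs 'a' -> different
  pos 7-8: 'a' vs 'b' -> different
Consecutive identical pairs: ['ee', 'ee', 'ee']
Count: 3

3


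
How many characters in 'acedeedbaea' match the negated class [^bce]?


Negated class [^bce] matches any char NOT in {b, c, e}
Scanning 'acedeedbaea':
  pos 0: 'a' -> MATCH
  pos 1: 'c' -> no (excluded)
  pos 2: 'e' -> no (excluded)
  pos 3: 'd' -> MATCH
  pos 4: 'e' -> no (excluded)
  pos 5: 'e' -> no (excluded)
  pos 6: 'd' -> MATCH
  pos 7: 'b' -> no (excluded)
  pos 8: 'a' -> MATCH
  pos 9: 'e' -> no (excluded)
  pos 10: 'a' -> MATCH
Total matches: 5

5


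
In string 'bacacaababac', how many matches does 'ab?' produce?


Pattern 'ab?' matches 'a' optionally followed by 'b'.
String: 'bacacaababac'
Scanning left to right for 'a' then checking next char:
  Match 1: 'a' (a not followed by b)
  Match 2: 'a' (a not followed by b)
  Match 3: 'a' (a not followed by b)
  Match 4: 'ab' (a followed by b)
  Match 5: 'ab' (a followed by b)
  Match 6: 'a' (a not followed by b)
Total matches: 6

6


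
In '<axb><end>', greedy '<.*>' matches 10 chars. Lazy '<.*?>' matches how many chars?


Greedy '<.*>' tries to match as MUCH as possible.
Lazy '<.*?>' tries to match as LITTLE as possible.

String: '<axb><end>'
Greedy '<.*>' starts at first '<' and extends to the LAST '>': '<axb><end>' (10 chars)
Lazy '<.*?>' starts at first '<' and stops at the FIRST '>': '<axb>' (5 chars)

5


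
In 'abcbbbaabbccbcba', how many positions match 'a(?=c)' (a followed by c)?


Lookahead 'a(?=c)' matches 'a' only when followed by 'c'.
String: 'abcbbbaabbccbcba'
Checking each position where char is 'a':
  pos 0: 'a' -> no (next='b')
  pos 6: 'a' -> no (next='a')
  pos 7: 'a' -> no (next='b')
Matching positions: []
Count: 0

0


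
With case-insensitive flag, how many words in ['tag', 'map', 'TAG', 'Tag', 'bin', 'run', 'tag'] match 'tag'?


Case-insensitive matching: compare each word's lowercase form to 'tag'.
  'tag' -> lower='tag' -> MATCH
  'map' -> lower='map' -> no
  'TAG' -> lower='tag' -> MATCH
  'Tag' -> lower='tag' -> MATCH
  'bin' -> lower='bin' -> no
  'run' -> lower='run' -> no
  'tag' -> lower='tag' -> MATCH
Matches: ['tag', 'TAG', 'Tag', 'tag']
Count: 4

4


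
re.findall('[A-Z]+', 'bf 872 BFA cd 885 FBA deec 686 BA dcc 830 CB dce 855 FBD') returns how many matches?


Pattern '[A-Z]+' finds one or more uppercase letters.
Text: 'bf 872 BFA cd 885 FBA deec 686 BA dcc 830 CB dce 855 FBD'
Scanning for matches:
  Match 1: 'BFA'
  Match 2: 'FBA'
  Match 3: 'BA'
  Match 4: 'CB'
  Match 5: 'FBD'
Total matches: 5

5


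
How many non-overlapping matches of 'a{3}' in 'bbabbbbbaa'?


Pattern 'a{3}' matches exactly 3 consecutive a's (greedy, non-overlapping).
String: 'bbabbbbbaa'
Scanning for runs of a's:
  Run at pos 2: 'a' (length 1) -> 0 match(es)
  Run at pos 8: 'aa' (length 2) -> 0 match(es)
Matches found: []
Total: 0

0


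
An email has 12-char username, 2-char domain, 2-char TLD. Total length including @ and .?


An email address has format: username@domain.tld
Username length: 12
'@' character: 1
Domain length: 2
'.' character: 1
TLD length: 2
Total = 12 + 1 + 2 + 1 + 2 = 18

18


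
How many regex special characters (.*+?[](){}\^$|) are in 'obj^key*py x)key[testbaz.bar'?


Regex special characters are: . * + ? [ ] ( ) { } \ ^ $ |
Scanning 'obj^key*py x)key[testbaz.bar':
  pos 3: '^' -> SPECIAL
  pos 7: '*' -> SPECIAL
  pos 12: ')' -> SPECIAL
  pos 16: '[' -> SPECIAL
  pos 24: '.' -> SPECIAL
Special chars found: ['^', '*', ')', '[', '.']
Total: 5

5


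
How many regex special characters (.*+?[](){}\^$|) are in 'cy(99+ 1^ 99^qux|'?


Regex special characters are: . * + ? [ ] ( ) { } \ ^ $ |
Scanning 'cy(99+ 1^ 99^qux|':
  pos 2: '(' -> SPECIAL
  pos 5: '+' -> SPECIAL
  pos 8: '^' -> SPECIAL
  pos 12: '^' -> SPECIAL
  pos 16: '|' -> SPECIAL
Special chars found: ['(', '+', '^', '^', '|']
Total: 5

5


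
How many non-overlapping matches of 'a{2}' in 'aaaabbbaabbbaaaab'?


Pattern 'a{2}' matches exactly 2 consecutive a's (greedy, non-overlapping).
String: 'aaaabbbaabbbaaaab'
Scanning for runs of a's:
  Run at pos 0: 'aaaa' (length 4) -> 2 match(es)
  Run at pos 7: 'aa' (length 2) -> 1 match(es)
  Run at pos 12: 'aaaa' (length 4) -> 2 match(es)
Matches found: ['aa', 'aa', 'aa', 'aa', 'aa']
Total: 5

5


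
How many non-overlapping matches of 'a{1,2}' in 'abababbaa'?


Pattern 'a{1,2}' matches between 1 and 2 consecutive a's (greedy).
String: 'abababbaa'
Finding runs of a's and applying greedy matching:
  Run at pos 0: 'a' (length 1)
  Run at pos 2: 'a' (length 1)
  Run at pos 4: 'a' (length 1)
  Run at pos 7: 'aa' (length 2)
Matches: ['a', 'a', 'a', 'aa']
Count: 4

4


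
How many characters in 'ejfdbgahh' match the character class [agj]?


Character class [agj] matches any of: {a, g, j}
Scanning string 'ejfdbgahh' character by character:
  pos 0: 'e' -> no
  pos 1: 'j' -> MATCH
  pos 2: 'f' -> no
  pos 3: 'd' -> no
  pos 4: 'b' -> no
  pos 5: 'g' -> MATCH
  pos 6: 'a' -> MATCH
  pos 7: 'h' -> no
  pos 8: 'h' -> no
Total matches: 3

3


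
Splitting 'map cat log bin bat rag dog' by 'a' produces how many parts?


Splitting by 'a' breaks the string at each occurrence of the separator.
Text: 'map cat log bin bat rag dog'
Parts after split:
  Part 1: 'm'
  Part 2: 'p c'
  Part 3: 't log bin b'
  Part 4: 't r'
  Part 5: 'g dog'
Total parts: 5

5


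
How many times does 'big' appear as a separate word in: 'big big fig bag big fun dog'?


Scanning each word for exact match 'big':
  Word 1: 'big' -> MATCH
  Word 2: 'big' -> MATCH
  Word 3: 'fig' -> no
  Word 4: 'bag' -> no
  Word 5: 'big' -> MATCH
  Word 6: 'fun' -> no
  Word 7: 'dog' -> no
Total matches: 3

3


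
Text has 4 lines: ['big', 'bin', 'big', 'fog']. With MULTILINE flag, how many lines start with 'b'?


With MULTILINE flag, ^ matches the start of each line.
Lines: ['big', 'bin', 'big', 'fog']
Checking which lines start with 'b':
  Line 1: 'big' -> MATCH
  Line 2: 'bin' -> MATCH
  Line 3: 'big' -> MATCH
  Line 4: 'fog' -> no
Matching lines: ['big', 'bin', 'big']
Count: 3

3


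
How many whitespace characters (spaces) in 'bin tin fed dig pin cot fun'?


\s matches whitespace characters (spaces, tabs, etc.).
Text: 'bin tin fed dig pin cot fun'
This text has 7 words separated by spaces.
Number of spaces = number of words - 1 = 7 - 1 = 6

6


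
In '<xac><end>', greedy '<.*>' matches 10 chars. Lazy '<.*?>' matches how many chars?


Greedy '<.*>' tries to match as MUCH as possible.
Lazy '<.*?>' tries to match as LITTLE as possible.

String: '<xac><end>'
Greedy '<.*>' starts at first '<' and extends to the LAST '>': '<xac><end>' (10 chars)
Lazy '<.*?>' starts at first '<' and stops at the FIRST '>': '<xac>' (5 chars)

5


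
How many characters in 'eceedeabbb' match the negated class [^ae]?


Negated class [^ae] matches any char NOT in {a, e}
Scanning 'eceedeabbb':
  pos 0: 'e' -> no (excluded)
  pos 1: 'c' -> MATCH
  pos 2: 'e' -> no (excluded)
  pos 3: 'e' -> no (excluded)
  pos 4: 'd' -> MATCH
  pos 5: 'e' -> no (excluded)
  pos 6: 'a' -> no (excluded)
  pos 7: 'b' -> MATCH
  pos 8: 'b' -> MATCH
  pos 9: 'b' -> MATCH
Total matches: 5

5


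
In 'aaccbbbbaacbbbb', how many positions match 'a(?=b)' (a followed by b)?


Lookahead 'a(?=b)' matches 'a' only when followed by 'b'.
String: 'aaccbbbbaacbbbb'
Checking each position where char is 'a':
  pos 0: 'a' -> no (next='a')
  pos 1: 'a' -> no (next='c')
  pos 8: 'a' -> no (next='a')
  pos 9: 'a' -> no (next='c')
Matching positions: []
Count: 0

0


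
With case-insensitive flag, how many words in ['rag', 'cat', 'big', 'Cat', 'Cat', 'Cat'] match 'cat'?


Case-insensitive matching: compare each word's lowercase form to 'cat'.
  'rag' -> lower='rag' -> no
  'cat' -> lower='cat' -> MATCH
  'big' -> lower='big' -> no
  'Cat' -> lower='cat' -> MATCH
  'Cat' -> lower='cat' -> MATCH
  'Cat' -> lower='cat' -> MATCH
Matches: ['cat', 'Cat', 'Cat', 'Cat']
Count: 4

4


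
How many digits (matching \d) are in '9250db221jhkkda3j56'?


\d matches any digit 0-9.
Scanning '9250db221jhkkda3j56':
  pos 0: '9' -> DIGIT
  pos 1: '2' -> DIGIT
  pos 2: '5' -> DIGIT
  pos 3: '0' -> DIGIT
  pos 6: '2' -> DIGIT
  pos 7: '2' -> DIGIT
  pos 8: '1' -> DIGIT
  pos 15: '3' -> DIGIT
  pos 17: '5' -> DIGIT
  pos 18: '6' -> DIGIT
Digits found: ['9', '2', '5', '0', '2', '2', '1', '3', '5', '6']
Total: 10

10


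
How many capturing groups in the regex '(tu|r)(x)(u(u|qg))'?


To count capturing groups, count each '(' that starts a group.
Pattern: '(tu|r)(x)(u(u|qg))'
Walking through the pattern:
  Position 0: '(' -> group #1
  Position 6: '(' -> group #2
  Position 9: '(' -> group #3
  Position 11: '(' -> group #4
Total capturing groups: 4

4


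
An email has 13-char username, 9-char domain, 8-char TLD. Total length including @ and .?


An email address has format: username@domain.tld
Username length: 13
'@' character: 1
Domain length: 9
'.' character: 1
TLD length: 8
Total = 13 + 1 + 9 + 1 + 8 = 32

32


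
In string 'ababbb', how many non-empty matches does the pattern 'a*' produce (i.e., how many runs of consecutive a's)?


Pattern 'a*' matches zero or more a's. We want non-empty runs of consecutive a's.
String: 'ababbb'
Walking through the string to find runs of a's:
  Run 1: positions 0-0 -> 'a'
  Run 2: positions 2-2 -> 'a'
Non-empty runs found: ['a', 'a']
Count: 2

2


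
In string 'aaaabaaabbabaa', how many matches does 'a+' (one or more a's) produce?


Pattern 'a+' matches one or more consecutive a's.
String: 'aaaabaaabbabaa'
Scanning for runs of a:
  Match 1: 'aaaa' (length 4)
  Match 2: 'aaa' (length 3)
  Match 3: 'a' (length 1)
  Match 4: 'aa' (length 2)
Total matches: 4

4


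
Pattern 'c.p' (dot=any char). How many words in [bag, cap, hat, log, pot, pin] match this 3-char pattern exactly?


Pattern 'c.p' means: starts with 'c', any single char, ends with 'p'.
Checking each word (must be exactly 3 chars):
  'bag' (len=3): no
  'cap' (len=3): MATCH
  'hat' (len=3): no
  'log' (len=3): no
  'pot' (len=3): no
  'pin' (len=3): no
Matching words: ['cap']
Total: 1

1


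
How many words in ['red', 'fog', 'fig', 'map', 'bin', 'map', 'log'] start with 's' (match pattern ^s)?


Pattern ^s anchors to start of word. Check which words begin with 's':
  'red' -> no
  'fog' -> no
  'fig' -> no
  'map' -> no
  'bin' -> no
  'map' -> no
  'log' -> no
Matching words: []
Count: 0

0


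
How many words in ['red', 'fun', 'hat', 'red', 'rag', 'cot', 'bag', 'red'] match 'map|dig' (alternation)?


Alternation 'map|dig' matches either 'map' or 'dig'.
Checking each word:
  'red' -> no
  'fun' -> no
  'hat' -> no
  'red' -> no
  'rag' -> no
  'cot' -> no
  'bag' -> no
  'red' -> no
Matches: []
Count: 0

0


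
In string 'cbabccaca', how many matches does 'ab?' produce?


Pattern 'ab?' matches 'a' optionally followed by 'b'.
String: 'cbabccaca'
Scanning left to right for 'a' then checking next char:
  Match 1: 'ab' (a followed by b)
  Match 2: 'a' (a not followed by b)
  Match 3: 'a' (a not followed by b)
Total matches: 3

3


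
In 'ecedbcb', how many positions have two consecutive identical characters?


Looking for consecutive identical characters in 'ecedbcb':
  pos 0-1: 'e' vs 'c' -> different
  pos 1-2: 'c' vs 'e' -> different
  pos 2-3: 'e' vs 'd' -> different
  pos 3-4: 'd' vs 'b' -> different
  pos 4-5: 'b' vs 'c' -> different
  pos 5-6: 'c' vs 'b' -> different
Consecutive identical pairs: []
Count: 0

0


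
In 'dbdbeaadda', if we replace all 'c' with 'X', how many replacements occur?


re.sub('c', 'X', text) replaces every occurrence of 'c' with 'X'.
Text: 'dbdbeaadda'
Scanning for 'c':
Total replacements: 0

0


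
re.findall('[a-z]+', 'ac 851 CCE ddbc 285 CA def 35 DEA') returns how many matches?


Pattern '[a-z]+' finds one or more lowercase letters.
Text: 'ac 851 CCE ddbc 285 CA def 35 DEA'
Scanning for matches:
  Match 1: 'ac'
  Match 2: 'ddbc'
  Match 3: 'def'
Total matches: 3

3


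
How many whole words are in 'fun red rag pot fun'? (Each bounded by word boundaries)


Word boundaries (\b) mark the start/end of each word.
Text: 'fun red rag pot fun'
Splitting by whitespace:
  Word 1: 'fun'
  Word 2: 'red'
  Word 3: 'rag'
  Word 4: 'pot'
  Word 5: 'fun'
Total whole words: 5

5


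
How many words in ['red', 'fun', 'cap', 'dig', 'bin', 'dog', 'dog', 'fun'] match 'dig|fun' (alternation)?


Alternation 'dig|fun' matches either 'dig' or 'fun'.
Checking each word:
  'red' -> no
  'fun' -> MATCH
  'cap' -> no
  'dig' -> MATCH
  'bin' -> no
  'dog' -> no
  'dog' -> no
  'fun' -> MATCH
Matches: ['fun', 'dig', 'fun']
Count: 3

3


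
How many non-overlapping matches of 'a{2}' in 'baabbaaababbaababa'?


Pattern 'a{2}' matches exactly 2 consecutive a's (greedy, non-overlapping).
String: 'baabbaaababbaababa'
Scanning for runs of a's:
  Run at pos 1: 'aa' (length 2) -> 1 match(es)
  Run at pos 5: 'aaa' (length 3) -> 1 match(es)
  Run at pos 9: 'a' (length 1) -> 0 match(es)
  Run at pos 12: 'aa' (length 2) -> 1 match(es)
  Run at pos 15: 'a' (length 1) -> 0 match(es)
  Run at pos 17: 'a' (length 1) -> 0 match(es)
Matches found: ['aa', 'aa', 'aa']
Total: 3

3


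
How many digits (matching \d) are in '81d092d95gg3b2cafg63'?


\d matches any digit 0-9.
Scanning '81d092d95gg3b2cafg63':
  pos 0: '8' -> DIGIT
  pos 1: '1' -> DIGIT
  pos 3: '0' -> DIGIT
  pos 4: '9' -> DIGIT
  pos 5: '2' -> DIGIT
  pos 7: '9' -> DIGIT
  pos 8: '5' -> DIGIT
  pos 11: '3' -> DIGIT
  pos 13: '2' -> DIGIT
  pos 18: '6' -> DIGIT
  pos 19: '3' -> DIGIT
Digits found: ['8', '1', '0', '9', '2', '9', '5', '3', '2', '6', '3']
Total: 11

11


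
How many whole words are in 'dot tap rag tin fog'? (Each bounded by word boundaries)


Word boundaries (\b) mark the start/end of each word.
Text: 'dot tap rag tin fog'
Splitting by whitespace:
  Word 1: 'dot'
  Word 2: 'tap'
  Word 3: 'rag'
  Word 4: 'tin'
  Word 5: 'fog'
Total whole words: 5

5


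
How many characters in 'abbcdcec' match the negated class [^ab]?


Negated class [^ab] matches any char NOT in {a, b}
Scanning 'abbcdcec':
  pos 0: 'a' -> no (excluded)
  pos 1: 'b' -> no (excluded)
  pos 2: 'b' -> no (excluded)
  pos 3: 'c' -> MATCH
  pos 4: 'd' -> MATCH
  pos 5: 'c' -> MATCH
  pos 6: 'e' -> MATCH
  pos 7: 'c' -> MATCH
Total matches: 5

5


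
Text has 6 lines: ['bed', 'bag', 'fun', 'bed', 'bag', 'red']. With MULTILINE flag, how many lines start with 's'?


With MULTILINE flag, ^ matches the start of each line.
Lines: ['bed', 'bag', 'fun', 'bed', 'bag', 'red']
Checking which lines start with 's':
  Line 1: 'bed' -> no
  Line 2: 'bag' -> no
  Line 3: 'fun' -> no
  Line 4: 'bed' -> no
  Line 5: 'bag' -> no
  Line 6: 'red' -> no
Matching lines: []
Count: 0

0


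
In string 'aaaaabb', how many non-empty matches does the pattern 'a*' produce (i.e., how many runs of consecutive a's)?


Pattern 'a*' matches zero or more a's. We want non-empty runs of consecutive a's.
String: 'aaaaabb'
Walking through the string to find runs of a's:
  Run 1: positions 0-4 -> 'aaaaa'
Non-empty runs found: ['aaaaa']
Count: 1

1


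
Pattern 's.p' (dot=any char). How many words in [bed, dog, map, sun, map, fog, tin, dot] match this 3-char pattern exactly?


Pattern 's.p' means: starts with 's', any single char, ends with 'p'.
Checking each word (must be exactly 3 chars):
  'bed' (len=3): no
  'dog' (len=3): no
  'map' (len=3): no
  'sun' (len=3): no
  'map' (len=3): no
  'fog' (len=3): no
  'tin' (len=3): no
  'dot' (len=3): no
Matching words: []
Total: 0

0


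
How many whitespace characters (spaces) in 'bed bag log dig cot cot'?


\s matches whitespace characters (spaces, tabs, etc.).
Text: 'bed bag log dig cot cot'
This text has 6 words separated by spaces.
Number of spaces = number of words - 1 = 6 - 1 = 5

5


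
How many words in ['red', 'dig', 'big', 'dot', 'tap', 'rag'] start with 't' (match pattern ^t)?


Pattern ^t anchors to start of word. Check which words begin with 't':
  'red' -> no
  'dig' -> no
  'big' -> no
  'dot' -> no
  'tap' -> MATCH (starts with 't')
  'rag' -> no
Matching words: ['tap']
Count: 1

1


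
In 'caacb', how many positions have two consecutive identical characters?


Looking for consecutive identical characters in 'caacb':
  pos 0-1: 'c' vs 'a' -> different
  pos 1-2: 'a' vs 'a' -> MATCH ('aa')
  pos 2-3: 'a' vs 'c' -> different
  pos 3-4: 'c' vs 'b' -> different
Consecutive identical pairs: ['aa']
Count: 1

1


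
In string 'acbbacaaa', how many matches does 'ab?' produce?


Pattern 'ab?' matches 'a' optionally followed by 'b'.
String: 'acbbacaaa'
Scanning left to right for 'a' then checking next char:
  Match 1: 'a' (a not followed by b)
  Match 2: 'a' (a not followed by b)
  Match 3: 'a' (a not followed by b)
  Match 4: 'a' (a not followed by b)
  Match 5: 'a' (a not followed by b)
Total matches: 5

5


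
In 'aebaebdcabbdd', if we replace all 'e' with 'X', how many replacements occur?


re.sub('e', 'X', text) replaces every occurrence of 'e' with 'X'.
Text: 'aebaebdcabbdd'
Scanning for 'e':
  pos 1: 'e' -> replacement #1
  pos 4: 'e' -> replacement #2
Total replacements: 2

2


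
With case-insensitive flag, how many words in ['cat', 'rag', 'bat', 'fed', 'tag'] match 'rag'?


Case-insensitive matching: compare each word's lowercase form to 'rag'.
  'cat' -> lower='cat' -> no
  'rag' -> lower='rag' -> MATCH
  'bat' -> lower='bat' -> no
  'fed' -> lower='fed' -> no
  'tag' -> lower='tag' -> no
Matches: ['rag']
Count: 1

1


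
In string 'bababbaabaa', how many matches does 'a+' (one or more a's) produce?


Pattern 'a+' matches one or more consecutive a's.
String: 'bababbaabaa'
Scanning for runs of a:
  Match 1: 'a' (length 1)
  Match 2: 'a' (length 1)
  Match 3: 'aa' (length 2)
  Match 4: 'aa' (length 2)
Total matches: 4

4


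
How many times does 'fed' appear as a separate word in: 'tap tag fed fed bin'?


Scanning each word for exact match 'fed':
  Word 1: 'tap' -> no
  Word 2: 'tag' -> no
  Word 3: 'fed' -> MATCH
  Word 4: 'fed' -> MATCH
  Word 5: 'bin' -> no
Total matches: 2

2


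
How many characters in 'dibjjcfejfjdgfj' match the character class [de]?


Character class [de] matches any of: {d, e}
Scanning string 'dibjjcfejfjdgfj' character by character:
  pos 0: 'd' -> MATCH
  pos 1: 'i' -> no
  pos 2: 'b' -> no
  pos 3: 'j' -> no
  pos 4: 'j' -> no
  pos 5: 'c' -> no
  pos 6: 'f' -> no
  pos 7: 'e' -> MATCH
  pos 8: 'j' -> no
  pos 9: 'f' -> no
  pos 10: 'j' -> no
  pos 11: 'd' -> MATCH
  pos 12: 'g' -> no
  pos 13: 'f' -> no
  pos 14: 'j' -> no
Total matches: 3

3


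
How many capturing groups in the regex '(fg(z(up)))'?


To count capturing groups, count each '(' that starts a group.
Pattern: '(fg(z(up)))'
Walking through the pattern:
  Position 0: '(' -> group #1
  Position 3: '(' -> group #2
  Position 5: '(' -> group #3
Total capturing groups: 3

3


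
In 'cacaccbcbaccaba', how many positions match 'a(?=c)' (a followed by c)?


Lookahead 'a(?=c)' matches 'a' only when followed by 'c'.
String: 'cacaccbcbaccaba'
Checking each position where char is 'a':
  pos 1: 'a' -> MATCH (next='c')
  pos 3: 'a' -> MATCH (next='c')
  pos 9: 'a' -> MATCH (next='c')
  pos 12: 'a' -> no (next='b')
Matching positions: [1, 3, 9]
Count: 3

3
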